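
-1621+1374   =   - 247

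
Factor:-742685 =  - 5^1*148537^1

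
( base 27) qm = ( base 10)724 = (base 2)1011010100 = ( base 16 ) 2D4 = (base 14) 39a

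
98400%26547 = 18759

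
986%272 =170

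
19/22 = 19/22 = 0.86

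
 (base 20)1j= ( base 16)27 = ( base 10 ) 39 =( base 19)21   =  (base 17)25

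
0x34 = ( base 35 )1H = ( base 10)52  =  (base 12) 44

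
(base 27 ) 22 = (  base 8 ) 70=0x38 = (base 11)51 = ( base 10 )56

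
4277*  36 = 153972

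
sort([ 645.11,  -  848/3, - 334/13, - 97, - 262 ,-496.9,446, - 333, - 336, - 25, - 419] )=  [ -496.9, - 419,  -  336,-333, - 848/3, - 262, - 97, - 334/13, - 25,446,645.11]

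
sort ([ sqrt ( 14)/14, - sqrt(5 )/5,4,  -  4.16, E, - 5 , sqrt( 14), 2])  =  [  -  5, - 4.16, - sqrt (5) /5,sqrt( 14 ) /14,2, E,  sqrt( 14 ), 4]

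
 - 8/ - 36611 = 8/36611 = 0.00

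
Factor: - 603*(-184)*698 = 2^4*3^2 * 23^1*67^1  *  349^1 =77444496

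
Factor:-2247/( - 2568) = 2^( - 3)*7^1 = 7/8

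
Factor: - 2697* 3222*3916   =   - 2^3 * 3^3*11^1*29^1* 31^1* 89^1*179^1 =- 34028998344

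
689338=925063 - 235725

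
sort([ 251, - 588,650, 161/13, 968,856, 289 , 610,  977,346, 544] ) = [  -  588, 161/13, 251,  289,  346, 544,610, 650,856, 968,  977]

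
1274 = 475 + 799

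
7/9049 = 7/9049 = 0.00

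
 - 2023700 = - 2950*686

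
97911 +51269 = 149180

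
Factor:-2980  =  -2^2*5^1*149^1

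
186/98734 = 93/49367 = 0.00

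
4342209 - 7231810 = -2889601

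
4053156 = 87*46588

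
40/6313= 40/6313=0.01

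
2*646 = 1292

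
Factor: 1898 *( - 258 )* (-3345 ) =2^2*3^2*5^1*13^1*43^1 *73^1*223^1 = 1637992980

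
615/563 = 1 + 52/563 = 1.09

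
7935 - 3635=4300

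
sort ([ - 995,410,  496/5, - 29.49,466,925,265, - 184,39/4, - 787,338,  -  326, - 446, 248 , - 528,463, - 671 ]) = [ - 995, - 787, - 671, - 528, - 446, - 326, - 184, - 29.49,39/4,496/5,248, 265,338, 410,463,  466,925 ]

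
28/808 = 7/202 = 0.03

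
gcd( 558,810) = 18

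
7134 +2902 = 10036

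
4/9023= 4/9023 =0.00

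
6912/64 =108 = 108.00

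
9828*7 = 68796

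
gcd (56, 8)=8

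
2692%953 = 786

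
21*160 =3360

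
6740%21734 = 6740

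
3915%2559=1356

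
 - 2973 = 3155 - 6128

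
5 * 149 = 745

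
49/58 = 49/58 = 0.84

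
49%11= 5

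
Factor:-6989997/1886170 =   -  2^( - 1 )*3^1*5^(-1 )*7^3*11^( - 1)*13^( - 1 ) * 1319^( - 1)*6793^1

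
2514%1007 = 500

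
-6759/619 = -6759/619 = -10.92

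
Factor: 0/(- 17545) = 0 = 0^1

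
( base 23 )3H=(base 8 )126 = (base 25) 3b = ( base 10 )86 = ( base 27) 35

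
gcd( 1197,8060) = 1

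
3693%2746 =947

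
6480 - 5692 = 788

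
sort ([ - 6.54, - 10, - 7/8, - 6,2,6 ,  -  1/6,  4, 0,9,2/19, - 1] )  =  [ - 10,-6.54,  -  6, - 1, - 7/8, - 1/6 , 0,2/19,2,4,6,9] 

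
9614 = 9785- 171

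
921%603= 318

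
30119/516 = 30119/516 = 58.37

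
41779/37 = 1129 + 6/37 = 1129.16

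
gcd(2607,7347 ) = 237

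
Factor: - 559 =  - 13^1*43^1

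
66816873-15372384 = 51444489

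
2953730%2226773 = 726957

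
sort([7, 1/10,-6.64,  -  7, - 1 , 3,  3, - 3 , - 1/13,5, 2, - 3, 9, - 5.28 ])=[ - 7 , - 6.64 , - 5.28, - 3, - 3, - 1 ,-1/13,  1/10, 2, 3, 3, 5,7, 9 ]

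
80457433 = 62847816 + 17609617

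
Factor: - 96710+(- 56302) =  - 153012 =- 2^2 * 3^1*41^1*311^1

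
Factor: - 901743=- 3^1*300581^1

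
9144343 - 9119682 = 24661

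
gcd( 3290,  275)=5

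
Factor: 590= 2^1*5^1*59^1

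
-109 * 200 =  - 21800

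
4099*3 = 12297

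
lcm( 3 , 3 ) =3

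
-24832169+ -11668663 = - 36500832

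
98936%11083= 10272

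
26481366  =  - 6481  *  (-4086 )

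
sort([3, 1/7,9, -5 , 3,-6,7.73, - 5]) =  [  -  6 , - 5, - 5,1/7, 3, 3, 7.73,9] 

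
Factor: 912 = 2^4*3^1*19^1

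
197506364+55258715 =252765079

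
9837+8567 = 18404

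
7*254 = 1778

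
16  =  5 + 11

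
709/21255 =709/21255 = 0.03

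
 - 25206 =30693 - 55899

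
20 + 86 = 106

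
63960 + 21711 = 85671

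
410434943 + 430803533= 841238476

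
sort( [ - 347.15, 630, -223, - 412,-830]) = [-830,  -  412 ,-347.15, - 223 , 630] 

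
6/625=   6/625 = 0.01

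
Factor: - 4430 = - 2^1*5^1*443^1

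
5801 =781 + 5020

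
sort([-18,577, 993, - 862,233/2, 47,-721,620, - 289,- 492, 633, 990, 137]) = [-862, - 721 ,-492, - 289 , - 18, 47,233/2, 137, 577,  620, 633, 990, 993] 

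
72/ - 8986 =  - 36/4493 = - 0.01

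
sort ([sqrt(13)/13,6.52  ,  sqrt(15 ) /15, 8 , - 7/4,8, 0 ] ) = [ - 7/4,0  ,  sqrt ( 15)/15,sqrt( 13)/13,6.52,8,8]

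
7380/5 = 1476  =  1476.00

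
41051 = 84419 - 43368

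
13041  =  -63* ( -207) 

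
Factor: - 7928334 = - 2^1*3^3*41^1 *3581^1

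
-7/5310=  - 1 + 5303/5310 = -  0.00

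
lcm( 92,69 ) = 276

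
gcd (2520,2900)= 20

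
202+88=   290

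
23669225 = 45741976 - 22072751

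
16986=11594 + 5392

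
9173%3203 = 2767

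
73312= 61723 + 11589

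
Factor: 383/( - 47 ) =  - 47^( - 1 )*383^1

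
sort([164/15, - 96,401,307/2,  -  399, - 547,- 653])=[ - 653 , - 547 , - 399, -96,164/15,307/2,401]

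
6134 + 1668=7802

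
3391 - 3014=377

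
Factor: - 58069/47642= -2^( - 1 )*7^( - 1) * 11^1*41^( - 1) * 83^(-1) * 5279^1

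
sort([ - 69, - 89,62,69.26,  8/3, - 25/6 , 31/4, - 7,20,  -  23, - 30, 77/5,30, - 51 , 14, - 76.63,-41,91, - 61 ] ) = [-89, - 76.63 ,- 69, - 61, - 51, - 41, - 30, - 23, - 7, - 25/6,  8/3,  31/4,  14, 77/5, 20, 30,62, 69.26,  91 ] 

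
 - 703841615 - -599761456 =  - 104080159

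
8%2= 0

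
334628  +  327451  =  662079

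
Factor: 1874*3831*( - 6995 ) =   -  2^1*3^1*5^1 * 937^1*1277^1*1399^1 = - 50219161530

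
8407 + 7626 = 16033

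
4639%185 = 14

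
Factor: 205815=3^1*5^1 * 13721^1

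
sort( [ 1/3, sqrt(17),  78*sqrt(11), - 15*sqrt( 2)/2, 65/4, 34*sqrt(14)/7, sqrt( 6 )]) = [ - 15*sqrt(2) /2, 1/3 , sqrt( 6 ),  sqrt(17),65/4, 34*sqrt( 14)/7,78*sqrt(11) ]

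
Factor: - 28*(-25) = 700=2^2 * 5^2 * 7^1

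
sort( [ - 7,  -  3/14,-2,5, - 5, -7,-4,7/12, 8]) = [ - 7, - 7, - 5, - 4, - 2, - 3/14 , 7/12,5,8] 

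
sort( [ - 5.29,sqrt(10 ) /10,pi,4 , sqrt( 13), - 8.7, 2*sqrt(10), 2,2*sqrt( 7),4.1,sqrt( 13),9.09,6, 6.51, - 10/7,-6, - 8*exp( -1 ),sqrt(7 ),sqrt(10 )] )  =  [- 8.7, - 6, - 5.29,-8*exp ( - 1), - 10/7,sqrt( 10)/10, 2,sqrt ( 7 ),pi, sqrt( 10), sqrt( 13 ), sqrt( 13),4,  4.1,2 * sqrt( 7 ),6,  2*sqrt( 10),6.51, 9.09]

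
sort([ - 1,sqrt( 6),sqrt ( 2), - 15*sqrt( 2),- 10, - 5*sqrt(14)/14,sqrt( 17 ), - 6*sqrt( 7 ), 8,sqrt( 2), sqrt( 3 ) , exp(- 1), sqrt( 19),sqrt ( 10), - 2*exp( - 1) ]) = [ - 15*sqrt(2) , - 6 * sqrt(7),  -  10 ,-5*sqrt( 14)/14, - 1, - 2*exp( - 1),exp (-1),sqrt ( 2) , sqrt( 2),  sqrt( 3),sqrt(6),sqrt( 10 ) , sqrt( 17), sqrt( 19 ), 8 ]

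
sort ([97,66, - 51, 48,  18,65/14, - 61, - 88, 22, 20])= [ - 88 , - 61, - 51, 65/14,18,20, 22,48,66,97 ]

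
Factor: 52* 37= 1924  =  2^2 *13^1*37^1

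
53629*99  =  5309271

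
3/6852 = 1/2284 = 0.00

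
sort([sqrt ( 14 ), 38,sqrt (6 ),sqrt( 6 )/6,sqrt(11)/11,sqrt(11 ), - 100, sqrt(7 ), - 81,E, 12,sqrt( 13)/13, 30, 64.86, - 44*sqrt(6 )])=[  -  44*sqrt(6 ),  -  100,  -  81, sqrt( 13)/13,  sqrt(11) /11, sqrt(6 )/6,sqrt(6), sqrt(7), E , sqrt(11),  sqrt( 14 ), 12, 30,38, 64.86 ] 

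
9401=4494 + 4907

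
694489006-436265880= 258223126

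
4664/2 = 2332 = 2332.00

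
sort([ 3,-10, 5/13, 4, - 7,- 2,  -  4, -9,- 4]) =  [ - 10, - 9 , - 7,-4, - 4,-2,5/13,3, 4]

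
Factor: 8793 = 3^2*977^1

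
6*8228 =49368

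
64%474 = 64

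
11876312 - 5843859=6032453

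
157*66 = 10362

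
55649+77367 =133016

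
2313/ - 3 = -771 + 0/1=- 771.00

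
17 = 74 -57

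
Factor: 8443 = 8443^1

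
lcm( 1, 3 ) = 3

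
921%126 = 39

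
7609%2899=1811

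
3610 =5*722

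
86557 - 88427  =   -1870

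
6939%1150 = 39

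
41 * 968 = 39688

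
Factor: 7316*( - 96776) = - 2^5*31^1*59^1*12097^1 = - 708013216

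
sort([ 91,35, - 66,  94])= [ - 66, 35,  91,94]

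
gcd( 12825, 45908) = 1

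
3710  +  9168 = 12878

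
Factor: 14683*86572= 2^2*23^1*941^1 *14683^1  =  1271136676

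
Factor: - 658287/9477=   -  903/13 = - 3^1*7^1*13^( -1) * 43^1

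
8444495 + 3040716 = 11485211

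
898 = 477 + 421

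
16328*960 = 15674880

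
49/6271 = 49/6271 = 0.01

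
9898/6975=9898/6975   =  1.42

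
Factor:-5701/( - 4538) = 2^( - 1 )*2269^( - 1 )*5701^1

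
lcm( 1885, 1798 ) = 116870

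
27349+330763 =358112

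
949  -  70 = 879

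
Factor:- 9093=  - 3^1 *7^1*433^1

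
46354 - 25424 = 20930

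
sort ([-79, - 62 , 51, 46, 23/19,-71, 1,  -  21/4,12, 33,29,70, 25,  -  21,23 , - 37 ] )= [-79,  -  71,-62, - 37, - 21,-21/4, 1, 23/19,12,23,  25, 29, 33, 46, 51,70]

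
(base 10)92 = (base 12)78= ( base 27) 3B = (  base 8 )134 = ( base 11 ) 84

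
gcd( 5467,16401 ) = 5467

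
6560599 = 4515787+2044812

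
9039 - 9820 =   -  781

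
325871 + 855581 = 1181452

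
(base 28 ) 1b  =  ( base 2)100111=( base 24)1F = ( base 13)30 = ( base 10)39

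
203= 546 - 343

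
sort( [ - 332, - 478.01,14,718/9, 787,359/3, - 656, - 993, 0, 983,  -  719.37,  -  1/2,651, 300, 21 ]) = [ - 993,-719.37, - 656, -478.01, - 332, - 1/2 , 0, 14 , 21, 718/9, 359/3 , 300,651, 787, 983]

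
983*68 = 66844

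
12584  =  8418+4166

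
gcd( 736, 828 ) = 92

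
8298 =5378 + 2920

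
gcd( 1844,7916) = 4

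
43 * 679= 29197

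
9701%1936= 21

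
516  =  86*6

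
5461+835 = 6296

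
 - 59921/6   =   - 59921/6 = - 9986.83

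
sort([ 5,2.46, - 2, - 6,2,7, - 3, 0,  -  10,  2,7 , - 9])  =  [ - 10,- 9,-6, - 3, - 2,  0,2,  2,2.46,5, 7, 7]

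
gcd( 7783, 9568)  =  1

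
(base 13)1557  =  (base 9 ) 4240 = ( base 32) 31a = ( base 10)3114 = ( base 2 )110000101010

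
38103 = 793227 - 755124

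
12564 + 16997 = 29561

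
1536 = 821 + 715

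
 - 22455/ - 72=2495/8=311.88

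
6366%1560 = 126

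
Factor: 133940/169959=2^2*3^( - 1 )*5^1*37^1*313^( -1) =740/939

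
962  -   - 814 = 1776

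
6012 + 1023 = 7035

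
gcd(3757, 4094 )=1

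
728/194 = 364/97 = 3.75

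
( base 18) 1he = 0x284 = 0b1010000100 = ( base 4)22010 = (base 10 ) 644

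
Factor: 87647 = 7^1*19^1*659^1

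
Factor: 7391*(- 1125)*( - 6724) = 2^2*3^2*5^3 * 19^1 * 41^2 *389^1 = 55909219500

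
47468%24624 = 22844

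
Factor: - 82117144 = -2^3*59^1*173977^1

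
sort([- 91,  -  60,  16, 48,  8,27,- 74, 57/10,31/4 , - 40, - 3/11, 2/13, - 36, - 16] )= [ -91,-74, - 60, - 40, -36,-16,-3/11, 2/13, 57/10, 31/4, 8 , 16, 27, 48]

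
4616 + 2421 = 7037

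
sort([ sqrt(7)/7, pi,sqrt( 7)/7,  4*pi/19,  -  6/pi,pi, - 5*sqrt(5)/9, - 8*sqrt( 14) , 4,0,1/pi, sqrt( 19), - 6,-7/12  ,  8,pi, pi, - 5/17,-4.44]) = [  -  8*sqrt( 14),- 6,- 4.44, - 6/pi,  -  5*sqrt( 5)/9, - 7/12 ,-5/17, 0,1/pi,sqrt ( 7) /7,sqrt( 7)/7 , 4*pi/19,pi, pi,pi,pi,4,sqrt( 19),8 ] 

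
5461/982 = 5 + 551/982 = 5.56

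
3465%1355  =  755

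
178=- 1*( - 178 )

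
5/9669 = 5/9669 = 0.00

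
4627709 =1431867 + 3195842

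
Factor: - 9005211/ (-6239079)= 1000579/693231 = 3^ (-1 )*  7^( - 1 )*11^( - 1)*3001^( - 1)  *  1000579^1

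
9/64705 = 9/64705  =  0.00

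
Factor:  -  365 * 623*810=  - 2^1 *3^4 * 5^2*7^1*73^1*89^1 = - 184189950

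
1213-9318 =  - 8105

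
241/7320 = 241/7320 = 0.03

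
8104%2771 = 2562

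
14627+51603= 66230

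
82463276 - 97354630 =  - 14891354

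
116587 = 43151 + 73436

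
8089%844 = 493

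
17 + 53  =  70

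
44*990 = 43560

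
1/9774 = 1/9774 = 0.00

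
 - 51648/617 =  -84 + 180/617 = - 83.71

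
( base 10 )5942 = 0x1736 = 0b1011100110110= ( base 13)2921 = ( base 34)54q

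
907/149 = 907/149 = 6.09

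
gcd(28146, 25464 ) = 6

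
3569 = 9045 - 5476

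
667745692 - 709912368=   -  42166676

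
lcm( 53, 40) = 2120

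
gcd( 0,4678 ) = 4678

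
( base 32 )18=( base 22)1I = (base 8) 50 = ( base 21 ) 1J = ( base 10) 40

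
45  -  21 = 24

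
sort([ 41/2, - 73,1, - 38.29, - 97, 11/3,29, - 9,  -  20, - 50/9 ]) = [ - 97, - 73, - 38.29, - 20,  -  9, - 50/9,  1, 11/3,41/2,  29] 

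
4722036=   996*4741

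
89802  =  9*9978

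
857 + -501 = 356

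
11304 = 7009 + 4295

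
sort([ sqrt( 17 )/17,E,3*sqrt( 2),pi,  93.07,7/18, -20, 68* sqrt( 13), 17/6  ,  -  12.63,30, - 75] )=[-75,-20, -12.63,sqrt( 17)/17,7/18,E,17/6,pi, 3*sqrt( 2), 30, 93.07,68*sqrt( 13) ] 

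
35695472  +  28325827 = 64021299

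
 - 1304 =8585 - 9889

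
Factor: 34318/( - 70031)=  - 2^1*13^( - 1)*5387^ ( - 1 )*17159^1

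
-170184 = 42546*(-4)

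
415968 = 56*7428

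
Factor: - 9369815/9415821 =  - 3^ ( - 1)*5^1*7^1 *13^1  *53^( - 1 )*20593^1*59219^ ( -1) 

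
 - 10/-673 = 10/673 = 0.01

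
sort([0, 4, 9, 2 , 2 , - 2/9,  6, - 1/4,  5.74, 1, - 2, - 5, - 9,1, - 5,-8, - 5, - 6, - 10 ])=[ - 10,  -  9,- 8, - 6, - 5, - 5, - 5, - 2, - 1/4 , - 2/9, 0, 1,  1, 2, 2, 4, 5.74, 6,9 ] 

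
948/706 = 474/353=1.34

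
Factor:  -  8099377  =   - 11^2*13^1*19^1 *271^1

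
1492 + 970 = 2462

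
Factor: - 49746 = -2^1*3^1*8291^1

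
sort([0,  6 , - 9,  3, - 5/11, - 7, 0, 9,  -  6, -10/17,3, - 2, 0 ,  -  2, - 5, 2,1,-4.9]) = [ - 9, - 7, - 6, - 5, - 4.9, - 2, - 2, - 10/17, - 5/11, 0,0, 0, 1,2,  3,3,  6,9 ]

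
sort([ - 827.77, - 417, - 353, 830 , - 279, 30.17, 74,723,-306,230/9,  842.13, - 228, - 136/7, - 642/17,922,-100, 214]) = [  -  827.77, - 417,  -  353, - 306,- 279,  -  228,-100, - 642/17,  -  136/7, 230/9,30.17, 74,214, 723, 830,842.13,922] 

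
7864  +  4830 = 12694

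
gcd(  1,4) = 1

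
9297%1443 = 639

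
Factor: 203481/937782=2^(-1)*23^1*53^( - 1 ) = 23/106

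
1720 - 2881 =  - 1161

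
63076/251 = 251 + 75/251 = 251.30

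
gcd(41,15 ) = 1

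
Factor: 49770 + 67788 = 2^1*3^3 *7^1*311^1 = 117558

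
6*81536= 489216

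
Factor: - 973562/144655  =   - 2^1*5^(  -  1)*7^(-1)*4133^ ( - 1 )*486781^1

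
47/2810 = 47/2810 = 0.02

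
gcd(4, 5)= 1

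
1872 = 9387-7515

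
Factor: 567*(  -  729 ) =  - 413343 = -  3^10*7^1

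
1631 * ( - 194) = - 316414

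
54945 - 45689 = 9256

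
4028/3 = 4028/3 = 1342.67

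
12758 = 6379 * 2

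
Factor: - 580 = - 2^2*5^1*29^1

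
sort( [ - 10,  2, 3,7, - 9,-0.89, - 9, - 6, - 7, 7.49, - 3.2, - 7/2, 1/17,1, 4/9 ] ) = [ - 10, - 9 , - 9, - 7,-6, - 7/2,-3.2, - 0.89,1/17,4/9,1, 2,3,7,7.49] 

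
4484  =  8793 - 4309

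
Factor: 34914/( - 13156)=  - 2^(-1)* 3^1*13^(-1 ) * 23^1 = - 69/26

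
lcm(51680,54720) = 930240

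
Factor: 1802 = 2^1*17^1*53^1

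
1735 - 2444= - 709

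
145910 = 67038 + 78872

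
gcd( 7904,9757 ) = 1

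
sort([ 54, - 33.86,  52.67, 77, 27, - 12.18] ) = [  -  33.86, -12.18 , 27, 52.67,54, 77 ] 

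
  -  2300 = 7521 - 9821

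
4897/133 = 4897/133 =36.82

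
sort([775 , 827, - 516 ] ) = [ - 516,775,827]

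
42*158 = 6636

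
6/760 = 3/380 = 0.01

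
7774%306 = 124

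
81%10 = 1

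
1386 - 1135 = 251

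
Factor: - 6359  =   - 6359^1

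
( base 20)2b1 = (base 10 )1021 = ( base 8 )1775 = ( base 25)1fl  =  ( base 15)481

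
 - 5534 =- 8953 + 3419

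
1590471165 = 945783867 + 644687298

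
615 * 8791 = 5406465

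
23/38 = 23/38= 0.61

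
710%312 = 86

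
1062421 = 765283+297138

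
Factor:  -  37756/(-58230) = 18878/29115 = 2^1*3^( - 2)*5^( - 1)*647^( - 1) * 9439^1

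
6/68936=3/34468 = 0.00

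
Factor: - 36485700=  - 2^2*3^1 *5^2*19^1*37^1 *173^1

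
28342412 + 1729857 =30072269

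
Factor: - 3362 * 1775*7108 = -2^3*5^2*41^2*71^1*1777^1 = - 42417345400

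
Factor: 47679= 3^1*23^1*691^1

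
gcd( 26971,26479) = 1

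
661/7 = 661/7=94.43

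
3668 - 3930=  -  262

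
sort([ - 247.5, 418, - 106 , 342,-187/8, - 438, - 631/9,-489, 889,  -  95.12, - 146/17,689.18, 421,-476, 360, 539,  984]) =[  -  489,  -  476, -438, - 247.5, - 106, - 95.12, - 631/9 , - 187/8, - 146/17, 342, 360, 418, 421, 539, 689.18, 889,984]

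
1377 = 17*81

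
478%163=152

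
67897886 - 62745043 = 5152843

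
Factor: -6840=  - 2^3*3^2 * 5^1* 19^1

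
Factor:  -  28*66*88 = - 162624 = - 2^6*3^1* 7^1*11^2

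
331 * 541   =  179071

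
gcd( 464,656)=16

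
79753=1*79753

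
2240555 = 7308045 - 5067490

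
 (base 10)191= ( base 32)5v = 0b10111111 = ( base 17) b4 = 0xbf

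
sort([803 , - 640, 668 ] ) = [ - 640,668,803 ]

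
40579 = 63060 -22481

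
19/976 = 19/976 = 0.02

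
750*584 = 438000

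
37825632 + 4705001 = 42530633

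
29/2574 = 29/2574 = 0.01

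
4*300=1200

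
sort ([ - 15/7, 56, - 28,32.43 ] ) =[ - 28, - 15/7, 32.43, 56 ]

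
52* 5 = 260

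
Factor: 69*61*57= 3^2*19^1 * 23^1*61^1 = 239913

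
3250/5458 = 1625/2729 = 0.60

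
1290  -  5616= - 4326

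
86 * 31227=2685522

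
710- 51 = 659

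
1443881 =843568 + 600313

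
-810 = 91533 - 92343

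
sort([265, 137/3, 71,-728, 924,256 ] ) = [ - 728, 137/3,  71, 256,265,924 ] 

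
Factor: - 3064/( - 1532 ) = 2^1 = 2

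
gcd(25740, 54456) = 12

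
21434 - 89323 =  - 67889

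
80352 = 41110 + 39242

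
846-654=192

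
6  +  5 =11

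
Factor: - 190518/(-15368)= 2^(-2)*3^1*17^( - 1 )*281^1 = 843/68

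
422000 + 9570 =431570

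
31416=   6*5236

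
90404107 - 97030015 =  - 6625908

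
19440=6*3240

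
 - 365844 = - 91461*4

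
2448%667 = 447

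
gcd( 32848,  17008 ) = 16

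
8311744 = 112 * 74212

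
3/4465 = 3/4465  =  0.00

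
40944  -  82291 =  - 41347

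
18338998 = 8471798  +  9867200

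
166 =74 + 92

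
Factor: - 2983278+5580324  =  2597046 = 2^1 * 3^1*79^1 * 5479^1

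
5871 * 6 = 35226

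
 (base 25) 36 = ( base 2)1010001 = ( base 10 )81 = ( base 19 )45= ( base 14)5B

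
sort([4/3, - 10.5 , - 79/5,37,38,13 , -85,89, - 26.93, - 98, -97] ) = [ - 98, - 97, - 85,  -  26.93,-79/5,-10.5, 4/3, 13,37,38, 89 ] 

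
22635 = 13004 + 9631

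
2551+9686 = 12237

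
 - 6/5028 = -1/838 =- 0.00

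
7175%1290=725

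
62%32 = 30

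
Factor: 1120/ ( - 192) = -2^( - 1) * 3^( - 1)*5^1 * 7^1=-35/6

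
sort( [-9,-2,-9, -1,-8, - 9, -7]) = [ - 9, - 9,- 9, - 8 , - 7, - 2,-1]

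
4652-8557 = -3905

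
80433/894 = 26811/298=89.97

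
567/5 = 567/5= 113.40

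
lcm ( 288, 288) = 288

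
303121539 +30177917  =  333299456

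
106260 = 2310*46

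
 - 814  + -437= -1251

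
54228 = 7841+46387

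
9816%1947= 81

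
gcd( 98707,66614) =1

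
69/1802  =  69/1802 = 0.04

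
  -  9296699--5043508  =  -4253191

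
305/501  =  305/501 = 0.61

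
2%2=0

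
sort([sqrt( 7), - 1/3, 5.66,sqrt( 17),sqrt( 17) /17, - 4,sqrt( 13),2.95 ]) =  [ - 4,-1/3,sqrt( 17) /17,  sqrt( 7 ), 2.95,  sqrt( 13),sqrt( 17),5.66]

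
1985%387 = 50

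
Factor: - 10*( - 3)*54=2^2*3^4*5^1 = 1620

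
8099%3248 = 1603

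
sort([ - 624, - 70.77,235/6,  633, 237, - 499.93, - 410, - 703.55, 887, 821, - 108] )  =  [ - 703.55, - 624, - 499.93, - 410, - 108,  -  70.77,235/6, 237,633,821, 887 ]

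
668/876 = 167/219 = 0.76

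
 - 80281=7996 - 88277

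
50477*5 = 252385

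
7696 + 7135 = 14831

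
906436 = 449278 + 457158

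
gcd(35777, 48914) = 1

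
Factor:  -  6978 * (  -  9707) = 67735446  =  2^1*3^1*17^1 * 571^1*1163^1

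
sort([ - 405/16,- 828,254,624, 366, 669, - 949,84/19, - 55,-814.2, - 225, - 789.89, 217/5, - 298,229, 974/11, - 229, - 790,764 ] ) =[-949, - 828, - 814.2, - 790, - 789.89, - 298, - 229, - 225,-55, - 405/16, 84/19,217/5, 974/11,229,254,366,624, 669 , 764] 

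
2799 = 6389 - 3590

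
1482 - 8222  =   - 6740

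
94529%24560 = 20849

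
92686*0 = 0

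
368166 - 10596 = 357570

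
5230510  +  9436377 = 14666887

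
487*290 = 141230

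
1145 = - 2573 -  - 3718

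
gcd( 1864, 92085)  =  1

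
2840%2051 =789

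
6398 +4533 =10931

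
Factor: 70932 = 2^2*3^1*23^1  *  257^1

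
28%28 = 0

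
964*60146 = 57980744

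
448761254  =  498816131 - 50054877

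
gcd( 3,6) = 3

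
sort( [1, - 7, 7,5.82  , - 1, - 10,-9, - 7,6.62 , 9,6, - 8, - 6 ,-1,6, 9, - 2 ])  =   [  -  10, - 9 , - 8, - 7,  -  7, - 6,-2, - 1,-1,  1, 5.82,6,  6, 6.62,7, 9,9] 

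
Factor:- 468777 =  - 3^1*156259^1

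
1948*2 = 3896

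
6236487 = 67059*93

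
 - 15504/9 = - 5168/3 = -1722.67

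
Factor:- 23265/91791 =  - 5^1*7^( - 1 )*11^1*31^( - 1)=- 55/217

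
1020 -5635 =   -  4615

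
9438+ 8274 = 17712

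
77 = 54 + 23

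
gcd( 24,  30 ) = 6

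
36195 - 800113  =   - 763918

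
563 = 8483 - 7920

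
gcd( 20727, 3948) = 987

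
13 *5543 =72059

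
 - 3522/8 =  - 441 + 3/4 = - 440.25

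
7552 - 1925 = 5627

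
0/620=0 = 0.00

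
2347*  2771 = 6503537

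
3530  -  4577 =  - 1047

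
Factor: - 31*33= - 1023 = - 3^1*11^1 * 31^1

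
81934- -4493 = 86427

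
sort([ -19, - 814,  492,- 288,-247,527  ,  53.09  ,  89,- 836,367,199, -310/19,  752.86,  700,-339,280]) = [-836, - 814, - 339 , - 288, - 247, - 19, - 310/19 , 53.09,89,199,280,367,492 , 527,  700,752.86 ]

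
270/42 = 45/7 = 6.43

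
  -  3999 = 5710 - 9709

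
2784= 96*29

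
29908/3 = 9969 + 1/3 = 9969.33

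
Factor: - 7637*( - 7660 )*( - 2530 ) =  - 2^3*5^2*7^1*11^1*23^1*383^1*1091^1 = -  148003532600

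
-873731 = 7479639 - 8353370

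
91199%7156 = 5327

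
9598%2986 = 640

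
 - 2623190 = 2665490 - 5288680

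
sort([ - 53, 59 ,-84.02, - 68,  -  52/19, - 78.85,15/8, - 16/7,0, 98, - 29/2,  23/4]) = [ - 84.02, -78.85, - 68,-53, - 29/2  , - 52/19,  -  16/7 , 0,15/8, 23/4,  59, 98] 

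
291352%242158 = 49194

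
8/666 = 4/333   =  0.01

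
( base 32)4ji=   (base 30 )57c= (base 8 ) 11162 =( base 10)4722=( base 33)4b3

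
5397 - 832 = 4565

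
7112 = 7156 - 44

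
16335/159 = 5445/53 = 102.74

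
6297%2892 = 513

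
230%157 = 73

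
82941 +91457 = 174398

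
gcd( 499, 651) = 1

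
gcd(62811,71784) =8973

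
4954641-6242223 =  - 1287582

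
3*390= 1170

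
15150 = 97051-81901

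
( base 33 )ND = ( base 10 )772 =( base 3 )1001121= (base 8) 1404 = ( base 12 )544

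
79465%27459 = 24547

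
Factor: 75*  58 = 4350  =  2^1*3^1*5^2  *  29^1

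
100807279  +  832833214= 933640493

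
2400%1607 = 793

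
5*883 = 4415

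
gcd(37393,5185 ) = 61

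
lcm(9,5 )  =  45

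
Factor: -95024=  - 2^4* 5939^1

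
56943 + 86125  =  143068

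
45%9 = 0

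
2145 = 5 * 429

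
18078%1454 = 630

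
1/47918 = 1/47918 = 0.00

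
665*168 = 111720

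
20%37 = 20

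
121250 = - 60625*( - 2) 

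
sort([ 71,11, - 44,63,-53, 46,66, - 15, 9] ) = [ - 53, - 44,-15, 9, 11,46 , 63, 66, 71]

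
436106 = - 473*( - 922)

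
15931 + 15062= 30993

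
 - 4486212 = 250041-4736253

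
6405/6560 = 1281/1312 =0.98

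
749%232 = 53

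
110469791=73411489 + 37058302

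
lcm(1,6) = 6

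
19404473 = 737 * 26329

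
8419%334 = 69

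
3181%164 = 65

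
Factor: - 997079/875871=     -  3^( - 2)*41^1*83^1*293^1*307^( - 1 )*317^(- 1)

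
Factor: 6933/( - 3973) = - 3^1*29^( - 1)*137^ ( - 1 )*2311^1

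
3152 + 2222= 5374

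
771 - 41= 730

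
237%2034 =237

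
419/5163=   419/5163 = 0.08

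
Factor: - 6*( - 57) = 2^1*3^2* 19^1 = 342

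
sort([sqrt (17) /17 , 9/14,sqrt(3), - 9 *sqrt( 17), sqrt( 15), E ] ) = [ - 9 * sqrt( 17 ),sqrt( 17)/17, 9/14,  sqrt( 3),E,sqrt(15)]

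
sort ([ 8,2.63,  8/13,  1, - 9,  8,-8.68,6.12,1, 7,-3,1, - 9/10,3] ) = [ - 9, - 8.68 ,  -  3, - 9/10, 8/13  ,  1, 1,1, 2.63,3, 6.12, 7 , 8, 8] 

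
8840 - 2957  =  5883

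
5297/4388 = 1  +  909/4388 =1.21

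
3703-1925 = 1778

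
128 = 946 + - 818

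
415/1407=415/1407 = 0.29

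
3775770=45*83906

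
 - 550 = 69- 619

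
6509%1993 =530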